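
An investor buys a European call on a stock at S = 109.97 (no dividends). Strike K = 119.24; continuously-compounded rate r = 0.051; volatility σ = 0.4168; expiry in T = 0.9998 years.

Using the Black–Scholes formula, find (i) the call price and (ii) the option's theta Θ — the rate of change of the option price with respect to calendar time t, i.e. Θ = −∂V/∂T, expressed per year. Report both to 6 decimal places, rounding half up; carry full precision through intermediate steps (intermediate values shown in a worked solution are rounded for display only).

σ√T = 0.4168·√0.9998 = 0.416758
d₁ = (ln(S/K) + (r+σ²/2)T) / (σ√T) = (ln(109.97/119.24) + (0.051+0.4168²/2)·0.9998) / 0.416758 = (-0.080931 + 0.137834) / 0.416758 = 0.136537
d₂ = d₁ − σ√T = 0.136537 − 0.416758 = -0.280221
e^{−rT} = e^{−0.051·0.9998} = 0.950288
N(d₁) = 0.554302,  N(d₂) = 0.389654
Call price V = S·N(d₁) − K·e^{−rT}·N(d₂) = 60.956543 − 44.152602 = 16.803941
φ(d₁) = (1/√(2π))·e^{−d₁²/2} = 0.395241
Θ = −S·φ(d₁)·σ/(2√T) − r·K·e^{−rT}·N(d₂) = −9.058938 − 2.251783 = -11.310721

price = 16.803941
Θ = -11.310721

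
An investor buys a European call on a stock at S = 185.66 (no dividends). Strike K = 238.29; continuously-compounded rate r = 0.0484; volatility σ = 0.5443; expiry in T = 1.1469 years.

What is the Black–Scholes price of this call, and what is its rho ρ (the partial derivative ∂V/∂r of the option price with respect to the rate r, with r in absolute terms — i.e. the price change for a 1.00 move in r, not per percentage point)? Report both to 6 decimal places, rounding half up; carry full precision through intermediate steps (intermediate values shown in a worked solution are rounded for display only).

price = 29.754138
ρ = 68.820435

σ√T = 0.5443·√1.1469 = 0.582909
d₁ = (ln(S/K) + (r+σ²/2)T) / (σ√T) = (ln(185.66/238.29) + (0.0484+0.5443²/2)·1.1469) / 0.582909 = (-0.249571 + 0.225402) / 0.582909 = -0.041464
d₂ = d₁ − σ√T = -0.041464 − 0.582909 = -0.624373
e^{−rT} = e^{−0.0484·1.1469} = 0.946003
N(d₁) = 0.483463,  N(d₂) = 0.266191
Call price V = S·N(d₁) − K·e^{−rT}·N(d₂) = 89.759748 − 60.005611 = 29.754138
ρ = K·T·e^{−rT}·N(d₂) = 68.820435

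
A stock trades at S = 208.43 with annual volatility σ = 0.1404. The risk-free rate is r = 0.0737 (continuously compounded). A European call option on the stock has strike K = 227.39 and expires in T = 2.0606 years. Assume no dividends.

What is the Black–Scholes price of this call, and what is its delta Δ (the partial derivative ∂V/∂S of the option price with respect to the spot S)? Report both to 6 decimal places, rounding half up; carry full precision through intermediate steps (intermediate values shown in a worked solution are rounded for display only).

σ√T = 0.1404·√2.0606 = 0.201541
d₁ = (ln(S/K) + (r+σ²/2)T) / (σ√T) = (ln(208.43/227.39) + (0.0737+0.1404²/2)·2.0606) / 0.201541 = (-0.087063 + 0.172176) / 0.201541 = 0.422307
d₂ = d₁ − σ√T = 0.422307 − 0.201541 = 0.220766
e^{−rT} = e^{−0.0737·2.0606} = 0.859103
N(d₁) = 0.663600,  N(d₂) = 0.587363
Call price V = S·N(d₁) − K·e^{−rT}·N(d₂) = 138.314058 − 114.742158 = 23.571901
Δ = N(d₁) = 0.663600

price = 23.571901
Δ = 0.663600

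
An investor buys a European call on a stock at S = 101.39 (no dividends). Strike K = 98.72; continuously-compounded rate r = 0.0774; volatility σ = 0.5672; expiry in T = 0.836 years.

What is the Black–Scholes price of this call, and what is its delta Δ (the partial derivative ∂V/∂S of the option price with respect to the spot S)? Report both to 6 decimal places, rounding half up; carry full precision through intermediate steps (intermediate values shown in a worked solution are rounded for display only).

price = 24.566353
Δ = 0.668412

σ√T = 0.5672·√0.836 = 0.518608
d₁ = (ln(S/K) + (r+σ²/2)T) / (σ√T) = (ln(101.39/98.72) + (0.0774+0.5672²/2)·0.836) / 0.518608 = (0.026687 + 0.199184) / 0.518608 = 0.435532
d₂ = d₁ − σ√T = 0.435532 − 0.518608 = -0.083076
e^{−rT} = e^{−0.0774·0.836} = 0.937343
N(d₁) = 0.668412,  N(d₂) = 0.466896
Call price V = S·N(d₁) − K·e^{−rT}·N(d₂) = 67.770282 − 43.203928 = 24.566353
Δ = N(d₁) = 0.668412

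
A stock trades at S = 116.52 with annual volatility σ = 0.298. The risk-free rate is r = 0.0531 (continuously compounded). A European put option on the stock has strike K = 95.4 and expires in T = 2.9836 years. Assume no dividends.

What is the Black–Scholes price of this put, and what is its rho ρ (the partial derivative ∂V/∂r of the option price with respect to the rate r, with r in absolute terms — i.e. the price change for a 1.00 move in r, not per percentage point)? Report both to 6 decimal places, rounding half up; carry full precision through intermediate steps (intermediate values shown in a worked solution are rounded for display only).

σ√T = 0.298·√2.9836 = 0.514738
d₁ = (ln(S/K) + (r+σ²/2)T) / (σ√T) = (ln(116.52/95.4) + (0.0531+0.298²/2)·2.9836) / 0.514738 = (0.199984 + 0.290907) / 0.514738 = 0.953671
d₂ = d₁ − σ√T = 0.953671 − 0.514738 = 0.438933
e^{−rT} = e^{−0.0531·2.9836} = 0.853483
N(−d₁) = 0.170125,  N(−d₂) = 0.330355
Put price V = K·e^{−rT}·N(−d₂) − S·N(−d₁) = 26.898271 − 19.822963 = 7.075308
ρ = −K·T·e^{−rT}·N(−d₂) = -80.253682

price = 7.075308
ρ = -80.253682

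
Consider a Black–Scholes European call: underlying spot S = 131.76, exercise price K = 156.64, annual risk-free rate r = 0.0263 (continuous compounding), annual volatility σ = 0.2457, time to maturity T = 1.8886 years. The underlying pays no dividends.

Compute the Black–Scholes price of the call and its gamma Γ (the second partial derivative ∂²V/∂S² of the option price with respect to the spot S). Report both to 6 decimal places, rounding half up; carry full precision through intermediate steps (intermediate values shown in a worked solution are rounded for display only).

σ√T = 0.2457·√1.8886 = 0.337657
d₁ = (ln(S/K) + (r+σ²/2)T) / (σ√T) = (ln(131.76/156.64) + (0.0263+0.2457²/2)·1.8886) / 0.337657 = (-0.172968 + 0.106676) / 0.337657 = -0.196330
d₂ = d₁ − σ√T = -0.196330 − 0.337657 = -0.533986
e^{−rT} = e^{−0.0263·1.8886} = 0.951543
N(d₁) = 0.422176,  N(d₂) = 0.296676
Call price V = S·N(d₁) − K·e^{−rT}·N(d₂) = 55.625926 − 44.219416 = 11.406510
φ(d₁) = (1/√(2π))·e^{−d₁²/2} = 0.391327
Γ = φ(d₁) / (S·σ·√T) = 0.008796

price = 11.406510
Γ = 0.008796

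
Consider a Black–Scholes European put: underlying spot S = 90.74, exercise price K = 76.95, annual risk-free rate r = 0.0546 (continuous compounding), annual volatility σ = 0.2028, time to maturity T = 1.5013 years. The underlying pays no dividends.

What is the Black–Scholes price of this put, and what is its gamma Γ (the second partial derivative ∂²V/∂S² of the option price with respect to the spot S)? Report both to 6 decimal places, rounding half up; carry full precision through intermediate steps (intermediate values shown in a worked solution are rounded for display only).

σ√T = 0.2028·√1.5013 = 0.248486
d₁ = (ln(S/K) + (r+σ²/2)T) / (σ√T) = (ln(90.74/76.95) + (0.0546+0.2028²/2)·1.5013) / 0.248486 = (0.164842 + 0.112844) / 0.248486 = 1.117512
d₂ = d₁ − σ√T = 1.117512 − 0.248486 = 0.869026
e^{−rT} = e^{−0.0546·1.5013} = 0.921299
N(−d₁) = 0.131888,  N(−d₂) = 0.192416
Put price V = K·e^{−rT}·N(−d₂) − S·N(−d₁) = 13.641152 − 11.967488 = 1.673664
φ(d₁) = (1/√(2π))·e^{−d₁²/2} = 0.213663
Γ = φ(d₁) / (S·σ·√T) = 0.009476

price = 1.673664
Γ = 0.009476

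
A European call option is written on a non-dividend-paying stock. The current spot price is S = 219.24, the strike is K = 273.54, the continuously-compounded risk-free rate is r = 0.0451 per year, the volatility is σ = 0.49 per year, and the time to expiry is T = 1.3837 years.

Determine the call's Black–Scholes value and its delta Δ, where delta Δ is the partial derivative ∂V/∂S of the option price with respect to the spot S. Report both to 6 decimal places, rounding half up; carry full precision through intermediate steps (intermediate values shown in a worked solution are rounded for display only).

σ√T = 0.49·√1.3837 = 0.576391
d₁ = (ln(S/K) + (r+σ²/2)T) / (σ√T) = (ln(219.24/273.54) + (0.0451+0.49²/2)·1.3837) / 0.576391 = (-0.221281 + 0.228518) / 0.576391 = 0.012556
d₂ = d₁ − σ√T = 0.012556 − 0.576391 = -0.563835
e^{−rT} = e^{−0.0451·1.3837} = 0.939502
N(d₁) = 0.505009,  N(d₂) = 0.286433
Call price V = S·N(d₁) − K·e^{−rT}·N(d₂) = 110.718178 − 73.610924 = 37.107254
Δ = N(d₁) = 0.505009

price = 37.107254
Δ = 0.505009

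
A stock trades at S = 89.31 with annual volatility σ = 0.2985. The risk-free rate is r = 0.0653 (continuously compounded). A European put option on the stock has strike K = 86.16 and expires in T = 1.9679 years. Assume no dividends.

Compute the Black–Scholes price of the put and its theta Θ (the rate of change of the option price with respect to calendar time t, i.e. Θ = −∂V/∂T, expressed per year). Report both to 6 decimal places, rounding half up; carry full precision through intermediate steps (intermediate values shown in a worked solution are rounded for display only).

σ√T = 0.2985·√1.9679 = 0.418741
d₁ = (ln(S/K) + (r+σ²/2)T) / (σ√T) = (ln(89.31/86.16) + (0.0653+0.2985²/2)·1.9679) / 0.418741 = (0.035907 + 0.216176) / 0.418741 = 0.602003
d₂ = d₁ − σ√T = 0.602003 − 0.418741 = 0.183261
e^{−rT} = e^{−0.0653·1.9679} = 0.879410
N(−d₁) = 0.273586,  N(−d₂) = 0.427296
Put price V = K·e^{−rT}·N(−d₂) − S·N(−d₁) = 32.376243 − 24.433978 = 7.942265
φ(d₁) = (1/√(2π))·e^{−d₁²/2} = 0.332824
Θ = −S·φ(d₁)·σ/(2√T) + r·K·e^{−rT}·N(−d₂) = −3.162476 + 2.114169 = -1.048307

price = 7.942265
Θ = -1.048307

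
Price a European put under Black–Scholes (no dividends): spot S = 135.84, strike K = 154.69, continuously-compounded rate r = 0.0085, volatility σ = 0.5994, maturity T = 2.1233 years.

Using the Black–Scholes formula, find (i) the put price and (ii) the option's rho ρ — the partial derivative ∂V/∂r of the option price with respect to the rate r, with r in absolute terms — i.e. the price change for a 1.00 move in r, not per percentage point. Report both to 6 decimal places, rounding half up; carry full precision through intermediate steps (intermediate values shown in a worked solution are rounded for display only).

price = 57.000234
ρ = -230.289795

σ√T = 0.5994·√2.1233 = 0.873419
d₁ = (ln(S/K) + (r+σ²/2)T) / (σ√T) = (ln(135.84/154.69) + (0.0085+0.5994²/2)·2.1233) / 0.873419 = (-0.129945 + 0.399478) / 0.873419 = 0.308595
d₂ = d₁ − σ√T = 0.308595 − 0.873419 = -0.564824
e^{−rT} = e^{−0.0085·2.1233} = 0.982114
N(−d₁) = 0.378815,  N(−d₂) = 0.713903
Put price V = K·e^{−rT}·N(−d₂) − S·N(−d₁) = 108.458435 − 51.458201 = 57.000234
ρ = −K·T·e^{−rT}·N(−d₂) = -230.289795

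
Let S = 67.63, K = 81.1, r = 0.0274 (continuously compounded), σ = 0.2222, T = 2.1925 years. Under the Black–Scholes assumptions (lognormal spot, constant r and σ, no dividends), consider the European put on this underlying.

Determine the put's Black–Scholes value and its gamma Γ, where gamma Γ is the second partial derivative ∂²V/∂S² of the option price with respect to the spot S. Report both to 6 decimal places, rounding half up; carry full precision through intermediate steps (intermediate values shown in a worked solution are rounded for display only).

price = 14.407109
Γ = 0.017556

σ√T = 0.2222·√2.1925 = 0.329014
d₁ = (ln(S/K) + (r+σ²/2)T) / (σ√T) = (ln(67.63/81.1) + (0.0274+0.2222²/2)·2.1925) / 0.329014 = (-0.181631 + 0.114199) / 0.329014 = -0.204951
d₂ = d₁ − σ√T = -0.204951 − 0.329014 = -0.533965
e^{−rT} = e^{−0.0274·2.1925} = 0.941694
N(−d₁) = 0.581195,  N(−d₂) = 0.703317
Put price V = K·e^{−rT}·N(−d₂) − S·N(−d₁) = 53.713325 − 39.306216 = 14.407109
φ(d₁) = (1/√(2π))·e^{−d₁²/2} = 0.390651
Γ = φ(d₁) / (S·σ·√T) = 0.017556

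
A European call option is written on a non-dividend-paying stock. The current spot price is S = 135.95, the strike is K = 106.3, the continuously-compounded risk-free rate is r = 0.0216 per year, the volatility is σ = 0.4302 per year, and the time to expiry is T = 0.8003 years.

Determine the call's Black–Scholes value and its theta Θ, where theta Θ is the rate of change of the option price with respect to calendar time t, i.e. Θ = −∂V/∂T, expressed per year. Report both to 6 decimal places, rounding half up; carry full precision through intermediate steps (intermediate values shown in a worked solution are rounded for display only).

σ√T = 0.4302·√0.8003 = 0.384855
d₁ = (ln(S/K) + (r+σ²/2)T) / (σ√T) = (ln(135.95/106.3) + (0.0216+0.4302²/2)·0.8003) / 0.384855 = (0.246022 + 0.091343) / 0.384855 = 0.876603
d₂ = d₁ − σ√T = 0.876603 − 0.384855 = 0.491749
e^{−rT} = e^{−0.0216·0.8003} = 0.982862
N(d₁) = 0.809649,  N(d₂) = 0.688551
Call price V = S·N(d₁) − K·e^{−rT}·N(d₂) = 110.071774 − 71.938646 = 38.133128
φ(d₁) = (1/√(2π))·e^{−d₁²/2} = 0.271673
Θ = −S·φ(d₁)·σ/(2√T) − r·K·e^{−rT}·N(d₂) = −8.880554 − 1.553875 = -10.434429

price = 38.133128
Θ = -10.434429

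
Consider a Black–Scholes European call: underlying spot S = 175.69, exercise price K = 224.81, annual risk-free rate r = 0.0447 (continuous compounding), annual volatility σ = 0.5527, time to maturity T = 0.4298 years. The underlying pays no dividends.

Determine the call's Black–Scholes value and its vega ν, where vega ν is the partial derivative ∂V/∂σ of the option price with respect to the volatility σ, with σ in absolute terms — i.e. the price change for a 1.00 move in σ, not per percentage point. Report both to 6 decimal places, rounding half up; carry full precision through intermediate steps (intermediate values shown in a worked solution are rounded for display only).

price = 11.401382
ν = 41.596727

σ√T = 0.5527·√0.4298 = 0.362345
d₁ = (ln(S/K) + (r+σ²/2)T) / (σ√T) = (ln(175.69/224.81) + (0.0447+0.5527²/2)·0.4298) / 0.362345 = (-0.246535 + 0.084859) / 0.362345 = -0.446191
d₂ = d₁ − σ√T = -0.446191 − 0.362345 = -0.808537
e^{−rT} = e^{−0.0447·0.4298} = 0.980971
N(d₁) = 0.327729,  N(d₂) = 0.209391
Call price V = S·N(d₁) − K·e^{−rT}·N(d₂) = 57.578791 − 46.177409 = 11.401382
φ(d₁) = (1/√(2π))·e^{−d₁²/2} = 0.361143
ν = S·φ(d₁)·√T = 41.596727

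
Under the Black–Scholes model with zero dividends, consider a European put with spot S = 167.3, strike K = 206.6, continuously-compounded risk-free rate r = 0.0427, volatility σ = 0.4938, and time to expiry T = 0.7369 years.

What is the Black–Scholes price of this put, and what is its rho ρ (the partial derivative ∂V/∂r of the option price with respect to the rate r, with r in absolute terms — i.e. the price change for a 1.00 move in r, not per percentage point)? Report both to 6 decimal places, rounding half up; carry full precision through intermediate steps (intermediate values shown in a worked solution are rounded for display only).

price = 49.968903
ρ = -108.792883

σ√T = 0.4938·√0.7369 = 0.423892
d₁ = (ln(S/K) + (r+σ²/2)T) / (σ√T) = (ln(167.3/206.6) + (0.0427+0.4938²/2)·0.7369) / 0.423892 = (-0.210996 + 0.121308) / 0.423892 = -0.211582
d₂ = d₁ − σ√T = -0.211582 − 0.423892 = -0.635474
e^{−rT} = e^{−0.0427·0.7369} = 0.969024
N(−d₁) = 0.583784,  N(−d₂) = 0.737440
Put price V = K·e^{−rT}·N(−d₂) − S·N(−d₁) = 147.635885 − 97.666982 = 49.968903
ρ = −K·T·e^{−rT}·N(−d₂) = -108.792883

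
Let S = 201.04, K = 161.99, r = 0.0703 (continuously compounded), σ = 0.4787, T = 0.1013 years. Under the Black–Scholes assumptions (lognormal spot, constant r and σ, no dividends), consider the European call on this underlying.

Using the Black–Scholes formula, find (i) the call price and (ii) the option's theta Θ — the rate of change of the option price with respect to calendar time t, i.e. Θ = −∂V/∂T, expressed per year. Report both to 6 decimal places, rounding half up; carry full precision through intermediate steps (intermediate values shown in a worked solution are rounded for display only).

σ√T = 0.4787·√0.1013 = 0.152359
d₁ = (ln(S/K) + (r+σ²/2)T) / (σ√T) = (ln(201.04/161.99) + (0.0703+0.4787²/2)·0.1013) / 0.152359 = (0.215969 + 0.018728) / 0.152359 = 1.540423
d₂ = d₁ − σ√T = 1.540423 − 0.152359 = 1.388064
e^{−rT} = e^{−0.0703·0.1013} = 0.992904
N(d₁) = 0.938271,  N(d₂) = 0.917441
Call price V = S·N(d₁) − K·e^{−rT}·N(d₂) = 188.630072 − 147.561706 = 41.068366
φ(d₁) = (1/√(2π))·e^{−d₁²/2} = 0.121798
Θ = −S·φ(d₁)·σ/(2√T) − r·K·e^{−rT}·N(d₂) = −18.414163 − 10.373588 = -28.787750

price = 41.068366
Θ = -28.787750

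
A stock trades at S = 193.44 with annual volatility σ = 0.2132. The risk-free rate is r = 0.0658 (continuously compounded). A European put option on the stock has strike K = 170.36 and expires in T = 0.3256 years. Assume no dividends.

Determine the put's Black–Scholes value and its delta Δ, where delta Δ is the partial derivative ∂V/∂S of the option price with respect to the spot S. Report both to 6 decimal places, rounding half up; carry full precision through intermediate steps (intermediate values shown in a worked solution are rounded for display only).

σ√T = 0.2132·√0.3256 = 0.121655
d₁ = (ln(S/K) + (r+σ²/2)T) / (σ√T) = (ln(193.44/170.36) + (0.0658+0.2132²/2)·0.3256) / 0.121655 = (0.127054 + 0.028824) / 0.121655 = 1.281313
d₂ = d₁ − σ√T = 1.281313 − 0.121655 = 1.159659
e^{−rT} = e^{−0.0658·0.3256} = 0.978803
N(−d₁) = 0.100042,  N(−d₂) = 0.123094
Put price V = K·e^{−rT}·N(−d₂) − S·N(−d₁) = 20.525784 − 19.352089 = 1.173696
Δ = −N(−d₁) = -0.100042

price = 1.173696
Δ = -0.100042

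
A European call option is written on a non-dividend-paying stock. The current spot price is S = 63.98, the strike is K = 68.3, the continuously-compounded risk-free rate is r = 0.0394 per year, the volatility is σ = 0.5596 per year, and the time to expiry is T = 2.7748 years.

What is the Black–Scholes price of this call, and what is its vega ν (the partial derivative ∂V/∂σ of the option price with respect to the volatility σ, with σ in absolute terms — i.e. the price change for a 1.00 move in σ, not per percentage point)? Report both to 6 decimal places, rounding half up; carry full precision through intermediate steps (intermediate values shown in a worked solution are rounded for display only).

price = 23.864753
ν = 37.270315

σ√T = 0.5596·√2.7748 = 0.932167
d₁ = (ln(S/K) + (r+σ²/2)T) / (σ√T) = (ln(63.98/68.3) + (0.0394+0.5596²/2)·2.7748) / 0.932167 = (-0.065339 + 0.543794) / 0.932167 = 0.513272
d₂ = d₁ − σ√T = 0.513272 − 0.932167 = -0.418894
e^{−rT} = e^{−0.0394·2.7748} = 0.896437
N(d₁) = 0.696120,  N(d₂) = 0.337647
Call price V = S·N(d₁) − K·e^{−rT}·N(d₂) = 44.537727 − 20.672975 = 23.864753
φ(d₁) = (1/√(2π))·e^{−d₁²/2} = 0.349706
ν = S·φ(d₁)·√T = 37.270315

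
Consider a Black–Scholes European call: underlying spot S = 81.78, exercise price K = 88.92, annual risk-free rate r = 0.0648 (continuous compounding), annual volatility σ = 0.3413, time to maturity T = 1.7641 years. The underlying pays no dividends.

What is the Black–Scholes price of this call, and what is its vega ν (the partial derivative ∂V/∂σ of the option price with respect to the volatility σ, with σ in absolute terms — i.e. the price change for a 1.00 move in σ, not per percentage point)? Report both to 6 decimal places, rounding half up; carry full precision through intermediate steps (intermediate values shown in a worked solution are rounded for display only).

σ√T = 0.3413·√1.7641 = 0.453313
d₁ = (ln(S/K) + (r+σ²/2)T) / (σ√T) = (ln(81.78/88.92) + (0.0648+0.3413²/2)·1.7641) / 0.453313 = (-0.083704 + 0.217060) / 0.453313 = 0.294180
d₂ = d₁ − σ√T = 0.294180 − 0.453313 = -0.159133
e^{−rT} = e^{−0.0648·1.7641} = 0.891978
N(d₁) = 0.615690,  N(d₂) = 0.436782
Call price V = S·N(d₁) − K·e^{−rT}·N(d₂) = 50.351112 − 34.643242 = 15.707870
φ(d₁) = (1/√(2π))·e^{−d₁²/2} = 0.382048
ν = S·φ(d₁)·√T = 41.497931

price = 15.707870
ν = 41.497931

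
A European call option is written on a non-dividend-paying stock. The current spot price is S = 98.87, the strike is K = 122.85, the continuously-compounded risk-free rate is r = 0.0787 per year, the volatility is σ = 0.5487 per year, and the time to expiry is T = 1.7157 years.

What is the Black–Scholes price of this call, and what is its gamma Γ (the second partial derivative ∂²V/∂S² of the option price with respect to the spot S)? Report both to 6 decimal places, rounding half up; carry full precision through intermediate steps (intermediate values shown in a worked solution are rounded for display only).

price = 24.886715
Γ = 0.005448

σ√T = 0.5487·√1.7157 = 0.718713
d₁ = (ln(S/K) + (r+σ²/2)T) / (σ√T) = (ln(98.87/122.85) + (0.0787+0.5487²/2)·1.7157) / 0.718713 = (-0.217158 + 0.393300) / 0.718713 = 0.245079
d₂ = d₁ − σ√T = 0.245079 − 0.718713 = -0.473634
e^{−rT} = e^{−0.0787·1.7157} = 0.873694
N(d₁) = 0.596802,  N(d₂) = 0.317880
Call price V = S·N(d₁) − K·e^{−rT}·N(d₂) = 59.005860 − 34.119145 = 24.886715
φ(d₁) = (1/√(2π))·e^{−d₁²/2} = 0.387139
Γ = φ(d₁) / (S·σ·√T) = 0.005448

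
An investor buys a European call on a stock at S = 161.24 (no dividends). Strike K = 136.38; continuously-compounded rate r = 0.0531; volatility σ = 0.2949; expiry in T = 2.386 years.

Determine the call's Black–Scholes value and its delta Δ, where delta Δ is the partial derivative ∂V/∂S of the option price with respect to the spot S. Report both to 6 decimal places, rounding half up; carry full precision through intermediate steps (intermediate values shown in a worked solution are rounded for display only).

price = 50.869588
Δ = 0.808803

σ√T = 0.2949·√2.386 = 0.455523
d₁ = (ln(S/K) + (r+σ²/2)T) / (σ√T) = (ln(161.24/136.38) + (0.0531+0.2949²/2)·2.386) / 0.455523 = (0.167449 + 0.230447) / 0.455523 = 0.873493
d₂ = d₁ − σ√T = 0.873493 − 0.455523 = 0.417970
e^{−rT} = e^{−0.0531·2.386} = 0.881001
N(d₁) = 0.808803,  N(d₂) = 0.662016
Call price V = S·N(d₁) − K·e^{−rT}·N(d₂) = 130.411364 − 79.541776 = 50.869588
Δ = N(d₁) = 0.808803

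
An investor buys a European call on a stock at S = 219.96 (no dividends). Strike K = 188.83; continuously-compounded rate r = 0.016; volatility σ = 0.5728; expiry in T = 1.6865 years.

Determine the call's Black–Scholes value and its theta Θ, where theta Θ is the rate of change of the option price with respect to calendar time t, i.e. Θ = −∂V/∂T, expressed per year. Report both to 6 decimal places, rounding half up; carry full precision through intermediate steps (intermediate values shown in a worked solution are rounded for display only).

price = 78.251865
Θ = -17.351765

σ√T = 0.5728·√1.6865 = 0.743869
d₁ = (ln(S/K) + (r+σ²/2)T) / (σ√T) = (ln(219.96/188.83) + (0.016+0.5728²/2)·1.6865) / 0.743869 = (0.152599 + 0.303654) / 0.743869 = 0.613351
d₂ = d₁ − σ√T = 0.613351 − 0.743869 = -0.130517
e^{−rT} = e^{−0.016·1.6865} = 0.973377
N(d₁) = 0.730178,  N(d₂) = 0.448079
Call price V = S·N(d₁) − K·e^{−rT}·N(d₂) = 160.609948 − 82.358082 = 78.251865
φ(d₁) = (1/√(2π))·e^{−d₁²/2} = 0.330536
Θ = −S·φ(d₁)·σ/(2√T) − r·K·e^{−rT}·N(d₂) = −16.034036 − 1.317729 = -17.351765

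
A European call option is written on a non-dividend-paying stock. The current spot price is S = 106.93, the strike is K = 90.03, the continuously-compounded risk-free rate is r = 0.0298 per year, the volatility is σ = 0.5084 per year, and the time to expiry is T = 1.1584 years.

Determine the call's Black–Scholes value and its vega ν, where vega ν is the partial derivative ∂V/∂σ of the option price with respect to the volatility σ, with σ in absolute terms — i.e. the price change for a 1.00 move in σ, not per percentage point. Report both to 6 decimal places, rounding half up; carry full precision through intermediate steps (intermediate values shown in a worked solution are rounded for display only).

σ√T = 0.5084·√1.1584 = 0.547186
d₁ = (ln(S/K) + (r+σ²/2)T) / (σ√T) = (ln(106.93/90.03) + (0.0298+0.5084²/2)·1.1584) / 0.547186 = (0.172031 + 0.184226) / 0.547186 = 0.651073
d₂ = d₁ − σ√T = 0.651073 − 0.547186 = 0.103887
e^{−rT} = e^{−0.0298·1.1584} = 0.966069
N(d₁) = 0.742500,  N(d₂) = 0.541371
Call price V = S·N(d₁) − K·e^{−rT}·N(d₂) = 79.395561 − 47.085797 = 32.309764
φ(d₁) = (1/√(2π))·e^{−d₁²/2} = 0.322747
ν = S·φ(d₁)·√T = 37.144202

price = 32.309764
ν = 37.144202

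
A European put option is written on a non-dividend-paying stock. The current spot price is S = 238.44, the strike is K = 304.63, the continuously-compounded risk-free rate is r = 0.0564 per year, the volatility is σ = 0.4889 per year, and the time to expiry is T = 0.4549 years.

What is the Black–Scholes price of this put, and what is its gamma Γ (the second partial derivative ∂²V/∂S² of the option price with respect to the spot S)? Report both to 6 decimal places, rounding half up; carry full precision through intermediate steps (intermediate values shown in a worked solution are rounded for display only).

price = 71.666515
Γ = 0.004477

σ√T = 0.4889·√0.4549 = 0.329745
d₁ = (ln(S/K) + (r+σ²/2)T) / (σ√T) = (ln(238.44/304.63) + (0.0564+0.4889²/2)·0.4549) / 0.329745 = (-0.244980 + 0.080022) / 0.329745 = -0.500260
d₂ = d₁ − σ√T = -0.500260 − 0.329745 = -0.830004
e^{−rT} = e^{−0.0564·0.4549} = 0.974670
N(−d₁) = 0.691554,  N(−d₂) = 0.796732
Put price V = K·e^{−rT}·N(−d₂) − S·N(−d₁) = 236.560617 − 164.894103 = 71.666515
φ(d₁) = (1/√(2π))·e^{−d₁²/2} = 0.352020
Γ = φ(d₁) / (S·σ·√T) = 0.004477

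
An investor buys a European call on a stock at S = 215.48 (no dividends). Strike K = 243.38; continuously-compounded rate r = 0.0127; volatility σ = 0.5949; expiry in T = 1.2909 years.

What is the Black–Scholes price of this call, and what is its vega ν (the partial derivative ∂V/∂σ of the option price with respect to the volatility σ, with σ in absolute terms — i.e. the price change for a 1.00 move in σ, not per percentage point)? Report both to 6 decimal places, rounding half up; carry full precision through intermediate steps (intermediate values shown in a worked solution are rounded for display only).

price = 48.914767
ν = 96.064863

σ√T = 0.5949·√1.2909 = 0.675912
d₁ = (ln(S/K) + (r+σ²/2)T) / (σ√T) = (ln(215.48/243.38) + (0.0127+0.5949²/2)·1.2909) / 0.675912 = (-0.121756 + 0.244823) / 0.675912 = 0.182076
d₂ = d₁ − σ√T = 0.182076 − 0.675912 = -0.493837
e^{−rT} = e^{−0.0127·1.2909} = 0.983739
N(d₁) = 0.572238,  N(d₂) = 0.310711
Call price V = S·N(d₁) − K·e^{−rT}·N(d₂) = 123.305914 − 74.391147 = 48.914767
φ(d₁) = (1/√(2π))·e^{−d₁²/2} = 0.392384
ν = S·φ(d₁)·√T = 96.064863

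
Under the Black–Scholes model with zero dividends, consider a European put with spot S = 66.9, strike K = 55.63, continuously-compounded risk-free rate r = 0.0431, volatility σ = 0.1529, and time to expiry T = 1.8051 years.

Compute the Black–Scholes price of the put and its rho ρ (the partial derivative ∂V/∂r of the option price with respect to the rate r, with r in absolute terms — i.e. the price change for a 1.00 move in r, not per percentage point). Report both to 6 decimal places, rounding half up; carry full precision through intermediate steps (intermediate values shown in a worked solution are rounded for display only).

σ√T = 0.1529·√1.8051 = 0.205427
d₁ = (ln(S/K) + (r+σ²/2)T) / (σ√T) = (ln(66.9/55.63) + (0.0431+0.1529²/2)·1.8051) / 0.205427 = (0.184476 + 0.098900) / 0.205427 = 1.379448
d₂ = d₁ − σ√T = 1.379448 − 0.205427 = 1.174021
e^{−rT} = e^{−0.0431·1.8051} = 0.925150
N(−d₁) = 0.083878,  N(−d₂) = 0.120193
Put price V = K·e^{−rT}·N(−d₂) − S·N(−d₁) = 6.185876 − 5.611456 = 0.574420
ρ = −K·T·e^{−rT}·N(−d₂) = -11.166125

price = 0.574420
ρ = -11.166125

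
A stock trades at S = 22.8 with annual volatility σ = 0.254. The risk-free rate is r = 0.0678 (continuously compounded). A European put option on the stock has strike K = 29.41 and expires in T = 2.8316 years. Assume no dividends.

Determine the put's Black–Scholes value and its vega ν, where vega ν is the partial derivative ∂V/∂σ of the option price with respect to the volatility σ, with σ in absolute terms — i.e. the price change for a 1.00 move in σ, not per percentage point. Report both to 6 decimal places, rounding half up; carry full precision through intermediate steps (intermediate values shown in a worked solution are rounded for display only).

σ√T = 0.254·√2.8316 = 0.427415
d₁ = (ln(S/K) + (r+σ²/2)T) / (σ√T) = (ln(22.8/29.41) + (0.0678+0.254²/2)·2.8316) / 0.427415 = (-0.254574 + 0.283324) / 0.427415 = 0.067265
d₂ = d₁ − σ√T = 0.067265 − 0.427415 = -0.360150
e^{−rT} = e^{−0.0678·2.8316} = 0.825321
N(−d₁) = 0.473185,  N(−d₂) = 0.640633
Put price V = K·e^{−rT}·N(−d₂) − S·N(−d₁) = 15.549881 − 10.788627 = 4.761254
φ(d₁) = (1/√(2π))·e^{−d₁²/2} = 0.398041
ν = S·φ(d₁)·√T = 15.271383

price = 4.761254
ν = 15.271383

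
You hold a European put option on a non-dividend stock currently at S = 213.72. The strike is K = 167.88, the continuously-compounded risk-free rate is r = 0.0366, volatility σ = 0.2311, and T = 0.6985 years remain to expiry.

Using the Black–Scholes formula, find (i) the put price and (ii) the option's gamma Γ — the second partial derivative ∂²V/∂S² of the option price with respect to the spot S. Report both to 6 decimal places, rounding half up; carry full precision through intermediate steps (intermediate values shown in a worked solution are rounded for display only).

σ√T = 0.2311·√0.6985 = 0.193145
d₁ = (ln(S/K) + (r+σ²/2)T) / (σ√T) = (ln(213.72/167.88) + (0.0366+0.2311²/2)·0.6985) / 0.193145 = (0.241417 + 0.044218) / 0.193145 = 1.478863
d₂ = d₁ − σ√T = 1.478863 − 0.193145 = 1.285719
e^{−rT} = e^{−0.0366·0.6985} = 0.974759
N(−d₁) = 0.069588,  N(−d₂) = 0.099271
Put price V = K·e^{−rT}·N(−d₂) − S·N(−d₁) = 16.244898 − 14.872433 = 1.372465
φ(d₁) = (1/√(2π))·e^{−d₁²/2} = 0.133660
Γ = φ(d₁) / (S·σ·√T) = 0.003238

price = 1.372465
Γ = 0.003238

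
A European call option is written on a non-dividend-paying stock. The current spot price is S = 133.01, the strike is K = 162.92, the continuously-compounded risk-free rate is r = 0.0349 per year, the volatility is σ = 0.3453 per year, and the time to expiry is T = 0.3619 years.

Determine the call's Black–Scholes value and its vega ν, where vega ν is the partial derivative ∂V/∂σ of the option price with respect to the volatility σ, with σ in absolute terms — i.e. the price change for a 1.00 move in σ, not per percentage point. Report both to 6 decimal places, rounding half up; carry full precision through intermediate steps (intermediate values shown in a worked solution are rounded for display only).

σ√T = 0.3453·√0.3619 = 0.207726
d₁ = (ln(S/K) + (r+σ²/2)T) / (σ√T) = (ln(133.01/162.92) + (0.0349+0.3453²/2)·0.3619) / 0.207726 = (-0.202835 + 0.034205) / 0.207726 = -0.811789
d₂ = d₁ − σ√T = -0.811789 − 0.207726 = -1.019515
e^{−rT} = e^{−0.0349·0.3619} = 0.987449
N(d₁) = 0.208456,  N(d₂) = 0.153979
Call price V = S·N(d₁) − K·e^{−rT}·N(d₂) = 27.726794 − 24.771460 = 2.955333
φ(d₁) = (1/√(2π))·e^{−d₁²/2} = 0.286952
ν = S·φ(d₁)·√T = 22.960876

price = 2.955333
ν = 22.960876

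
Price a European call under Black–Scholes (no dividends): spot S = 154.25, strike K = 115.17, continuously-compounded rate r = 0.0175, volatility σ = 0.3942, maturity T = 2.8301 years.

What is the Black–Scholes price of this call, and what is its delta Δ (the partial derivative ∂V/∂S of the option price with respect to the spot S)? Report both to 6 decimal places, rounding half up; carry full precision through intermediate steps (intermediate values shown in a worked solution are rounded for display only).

σ√T = 0.3942·√2.8301 = 0.663159
d₁ = (ln(S/K) + (r+σ²/2)T) / (σ√T) = (ln(154.25/115.17) + (0.0175+0.3942²/2)·2.8301) / 0.663159 = (0.292165 + 0.269417) / 0.663159 = 0.846829
d₂ = d₁ − σ√T = 0.846829 − 0.663159 = 0.183670
e^{−rT} = e^{−0.0175·2.8301} = 0.951680
N(d₁) = 0.801455,  N(d₂) = 0.572864
Call price V = S·N(d₁) − K·e^{−rT}·N(d₂) = 123.624388 − 62.788710 = 60.835678
Δ = N(d₁) = 0.801455

price = 60.835678
Δ = 0.801455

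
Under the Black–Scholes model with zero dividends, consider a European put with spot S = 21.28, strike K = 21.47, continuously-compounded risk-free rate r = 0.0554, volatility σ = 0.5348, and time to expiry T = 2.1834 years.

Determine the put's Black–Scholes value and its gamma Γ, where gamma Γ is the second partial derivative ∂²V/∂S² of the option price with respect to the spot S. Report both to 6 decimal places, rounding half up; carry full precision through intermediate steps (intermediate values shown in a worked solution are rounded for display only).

price = 5.122455
Γ = 0.020539

σ√T = 0.5348·√2.1834 = 0.790238
d₁ = (ln(S/K) + (r+σ²/2)T) / (σ√T) = (ln(21.28/21.47) + (0.0554+0.5348²/2)·2.1834) / 0.790238 = (-0.008889 + 0.433199) / 0.790238 = 0.536939
d₂ = d₁ − σ√T = 0.536939 − 0.790238 = -0.253299
e^{−rT} = e^{−0.0554·2.1834} = 0.886069
N(−d₁) = 0.295655,  N(−d₂) = 0.599982
Put price V = K·e^{−rT}·N(−d₂) − S·N(−d₁) = 11.413991 − 6.291536 = 5.122455
φ(d₁) = (1/√(2π))·e^{−d₁²/2} = 0.345387
Γ = φ(d₁) / (S·σ·√T) = 0.020539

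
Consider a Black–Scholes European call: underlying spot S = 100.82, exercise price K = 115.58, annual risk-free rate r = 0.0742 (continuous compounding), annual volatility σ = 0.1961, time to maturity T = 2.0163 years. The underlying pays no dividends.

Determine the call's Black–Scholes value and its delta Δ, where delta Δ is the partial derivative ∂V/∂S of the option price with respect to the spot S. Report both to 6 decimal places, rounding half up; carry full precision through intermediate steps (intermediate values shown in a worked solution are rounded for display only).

σ√T = 0.1961·√2.0163 = 0.278455
d₁ = (ln(S/K) + (r+σ²/2)T) / (σ√T) = (ln(100.82/115.58) + (0.0742+0.1961²/2)·2.0163) / 0.278455 = (-0.136626 + 0.188378) / 0.278455 = 0.185854
d₂ = d₁ − σ√T = 0.185854 − 0.278455 = -0.092601
e^{−rT} = e^{−0.0742·2.0163} = 0.861044
N(d₁) = 0.573720,  N(d₂) = 0.463110
Call price V = S·N(d₁) − K·e^{−rT}·N(d₂) = 57.842474 − 46.088479 = 11.753995
Δ = N(d₁) = 0.573720

price = 11.753995
Δ = 0.573720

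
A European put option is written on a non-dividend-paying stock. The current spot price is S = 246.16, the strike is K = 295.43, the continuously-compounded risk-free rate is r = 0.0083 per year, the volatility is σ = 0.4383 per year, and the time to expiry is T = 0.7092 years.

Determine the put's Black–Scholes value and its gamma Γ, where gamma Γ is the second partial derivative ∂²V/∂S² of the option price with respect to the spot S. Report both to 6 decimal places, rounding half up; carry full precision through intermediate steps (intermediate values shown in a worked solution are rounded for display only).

price = 67.664668
Γ = 0.004205

σ√T = 0.4383·√0.7092 = 0.369110
d₁ = (ln(S/K) + (r+σ²/2)T) / (σ√T) = (ln(246.16/295.43) + (0.0083+0.4383²/2)·0.7092) / 0.369110 = (-0.182450 + 0.074007) / 0.369110 = -0.293795
d₂ = d₁ − σ√T = -0.293795 − 0.369110 = -0.662905
e^{−rT} = e^{−0.0083·0.7092} = 0.994131
N(−d₁) = 0.615543,  N(−d₂) = 0.746304
Put price V = K·e^{−rT}·N(−d₂) − S·N(−d₁) = 219.186678 − 151.522009 = 67.664668
φ(d₁) = (1/√(2π))·e^{−d₁²/2} = 0.382091
Γ = φ(d₁) / (S·σ·√T) = 0.004205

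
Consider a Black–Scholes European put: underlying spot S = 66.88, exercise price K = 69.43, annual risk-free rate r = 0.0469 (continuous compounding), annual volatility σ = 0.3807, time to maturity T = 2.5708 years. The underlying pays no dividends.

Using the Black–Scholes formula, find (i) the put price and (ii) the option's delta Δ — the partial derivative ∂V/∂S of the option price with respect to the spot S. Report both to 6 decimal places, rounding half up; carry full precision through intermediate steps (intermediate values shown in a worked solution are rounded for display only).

σ√T = 0.3807·√2.5708 = 0.610404
d₁ = (ln(S/K) + (r+σ²/2)T) / (σ√T) = (ln(66.88/69.43) + (0.0469+0.3807²/2)·2.5708) / 0.610404 = (-0.037419 + 0.306867) / 0.610404 = 0.441425
d₂ = d₁ − σ√T = 0.441425 − 0.610404 = -0.168978
e^{−rT} = e^{−0.0469·2.5708} = 0.886415
N(−d₁) = 0.329453,  N(−d₂) = 0.567093
Put price V = K·e^{−rT}·N(−d₂) − S·N(−d₁) = 34.901040 − 22.033783 = 12.867257
Δ = −N(−d₁) = -0.329453

price = 12.867257
Δ = -0.329453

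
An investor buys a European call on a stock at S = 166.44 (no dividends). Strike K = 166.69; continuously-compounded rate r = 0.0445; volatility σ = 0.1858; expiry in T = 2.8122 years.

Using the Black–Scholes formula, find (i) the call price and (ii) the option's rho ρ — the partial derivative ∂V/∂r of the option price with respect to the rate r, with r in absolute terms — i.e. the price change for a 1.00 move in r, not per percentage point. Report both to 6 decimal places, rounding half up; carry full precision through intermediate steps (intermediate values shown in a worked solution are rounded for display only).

price = 30.579773
ρ = 246.204319

σ√T = 0.1858·√2.8122 = 0.311579
d₁ = (ln(S/K) + (r+σ²/2)T) / (σ√T) = (ln(166.44/166.69) + (0.0445+0.1858²/2)·2.8122) / 0.311579 = (-0.001501 + 0.173684) / 0.311579 = 0.552613
d₂ = d₁ − σ√T = 0.552613 − 0.311579 = 0.241034
e^{−rT} = e^{−0.0445·2.8122} = 0.882371
N(d₁) = 0.709736,  N(d₂) = 0.595235
Call price V = S·N(d₁) − K·e^{−rT}·N(d₂) = 118.128424 − 87.548652 = 30.579773
ρ = K·T·e^{−rT}·N(d₂) = 246.204319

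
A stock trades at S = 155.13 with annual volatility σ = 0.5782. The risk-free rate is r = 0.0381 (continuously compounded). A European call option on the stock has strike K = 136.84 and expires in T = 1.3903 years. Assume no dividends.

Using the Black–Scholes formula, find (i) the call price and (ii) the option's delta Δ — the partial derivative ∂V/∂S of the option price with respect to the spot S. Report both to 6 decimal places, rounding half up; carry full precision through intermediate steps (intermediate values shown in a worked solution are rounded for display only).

σ√T = 0.5782·√1.3903 = 0.681761
d₁ = (ln(S/K) + (r+σ²/2)T) / (σ√T) = (ln(155.13/136.84) + (0.0381+0.5782²/2)·1.3903) / 0.681761 = (0.125451 + 0.285370) / 0.681761 = 0.602587
d₂ = d₁ − σ√T = 0.602587 − 0.681761 = -0.079174
e^{−rT} = e^{−0.0381·1.3903} = 0.948408
N(d₁) = 0.726608,  N(d₂) = 0.468447
Call price V = S·N(d₁) − K·e^{−rT}·N(d₂) = 112.718762 − 60.795146 = 51.923615
Δ = N(d₁) = 0.726608

price = 51.923615
Δ = 0.726608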